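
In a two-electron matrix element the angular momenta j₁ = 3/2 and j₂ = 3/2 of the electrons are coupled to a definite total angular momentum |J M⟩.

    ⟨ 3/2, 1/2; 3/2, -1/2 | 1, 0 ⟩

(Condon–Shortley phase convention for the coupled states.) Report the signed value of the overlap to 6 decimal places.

-0.223607

j₁+j₂−J=2  J+j₁−j₂=1  J−j₁+j₂=1  j₁+j₂+J+1=5
(j₁±m₁, j₂±m₂, J±M) = (2,1,1,2,1,1)
P² = 1/5
sum k=0..1:
  [0] +1/2 = 1/2
  [1] −1/1 = -1
S = -1/2
C² = P²·S² = 1/20 ; C = -0.223607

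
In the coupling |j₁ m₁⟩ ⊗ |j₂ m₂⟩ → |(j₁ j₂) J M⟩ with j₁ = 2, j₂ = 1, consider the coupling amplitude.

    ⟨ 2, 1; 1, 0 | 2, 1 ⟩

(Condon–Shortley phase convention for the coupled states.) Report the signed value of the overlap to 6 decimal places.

√[5·1!3!1!/6! · 3!1!1!1!3!1!] = √(3/2)
  +(−1)^0/∏(0,1,1,1,2,0)! = 1/2  (running 1/2)
  +(−1)^1/∏(1,0,0,0,3,1)! = -1/6  (running 1/3)
⟨..|..⟩ = √(3/2)·(1/3) = +0.408248

+√(1/6) = +0.408248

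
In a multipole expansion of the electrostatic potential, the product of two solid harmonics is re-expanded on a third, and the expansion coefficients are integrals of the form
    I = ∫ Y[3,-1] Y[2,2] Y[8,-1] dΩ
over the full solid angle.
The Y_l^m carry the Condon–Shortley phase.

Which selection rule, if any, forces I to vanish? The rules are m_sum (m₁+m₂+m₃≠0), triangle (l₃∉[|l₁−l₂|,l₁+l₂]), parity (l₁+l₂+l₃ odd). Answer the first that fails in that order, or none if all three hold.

azimuthal sum: -1 + 2 − 1 = 0  ✓
l₃ must lie in [1,5]; have l₃=8  ✗
L = 3 + 2 + 8 = 13 (odd)

triangle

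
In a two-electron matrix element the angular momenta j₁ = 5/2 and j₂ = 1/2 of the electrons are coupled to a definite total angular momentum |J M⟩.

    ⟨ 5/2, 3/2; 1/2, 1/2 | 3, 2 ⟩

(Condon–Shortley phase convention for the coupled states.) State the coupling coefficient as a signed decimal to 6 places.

√[7·0!5!1!/7! · 4!1!1!0!5!1!] = √(480)
  +(−1)^0/∏(0,0,1,1,4,0)! = 1/24  (running 1/24)
⟨..|..⟩ = √(480)·(1/24) = +0.912871

+0.912871  (= +√(5/6))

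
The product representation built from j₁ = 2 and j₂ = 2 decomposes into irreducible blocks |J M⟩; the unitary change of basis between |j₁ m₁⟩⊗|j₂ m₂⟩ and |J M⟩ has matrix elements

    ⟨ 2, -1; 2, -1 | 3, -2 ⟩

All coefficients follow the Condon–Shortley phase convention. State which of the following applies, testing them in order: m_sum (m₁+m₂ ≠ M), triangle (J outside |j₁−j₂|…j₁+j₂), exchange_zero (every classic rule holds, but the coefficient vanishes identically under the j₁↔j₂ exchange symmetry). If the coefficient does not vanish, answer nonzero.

m-sum: m₁+m₂ = -1+(-1) = -2, M = -2  ✓
triangle: |j₁−j₂| = 0 ≤ J = 3 ≤ j₁+j₂ = 4  ✓
exchange: j₁=j₂ and m₁=m₂, and (−1)^(j₁+j₂−J) = (−1)^1 = −1 forces ⟨j₁m₁;j₂m₂|JM⟩ = −⟨j₂m₂;j₁m₁|JM⟩ = −⟨j₁m₁;j₂m₂|JM⟩ ⇒ the coefficient vanishes identically
Racah sum check: Σ_k collapses to 0 ⇒ CG = 0

exchange_zero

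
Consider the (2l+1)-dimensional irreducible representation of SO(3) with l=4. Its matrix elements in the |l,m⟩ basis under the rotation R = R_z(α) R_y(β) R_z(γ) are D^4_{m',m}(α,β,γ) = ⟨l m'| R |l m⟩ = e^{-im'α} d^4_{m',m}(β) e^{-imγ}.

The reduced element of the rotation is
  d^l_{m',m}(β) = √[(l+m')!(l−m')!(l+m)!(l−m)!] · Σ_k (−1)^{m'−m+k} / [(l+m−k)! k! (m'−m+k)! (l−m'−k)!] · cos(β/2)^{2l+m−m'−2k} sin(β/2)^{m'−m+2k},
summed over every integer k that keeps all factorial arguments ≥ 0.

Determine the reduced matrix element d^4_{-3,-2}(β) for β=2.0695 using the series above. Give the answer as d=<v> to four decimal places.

d=-0.2187

d^4_{-3,-2}(β=2.0695) via the finite sum:
c=cos(2.069500/2)=0.510741, s=sin(2.069500/2)=0.859735; N=√[1·5040·2·720]=2693.993318
k: max(0,(-2)−(-3))=1 … min(4+(-2),4−(-3))=2
  k=1: (−1)^0·2693.9933/(720)·0.5107^7·0.8597^1 = +0.029163
  k=2: (−1)^1·2693.9933/(240)·0.5107^5·0.8597^3 = -0.247903
d^4_{-3,-2}(2.0695) = +0.029163 -0.247903 = -0.218740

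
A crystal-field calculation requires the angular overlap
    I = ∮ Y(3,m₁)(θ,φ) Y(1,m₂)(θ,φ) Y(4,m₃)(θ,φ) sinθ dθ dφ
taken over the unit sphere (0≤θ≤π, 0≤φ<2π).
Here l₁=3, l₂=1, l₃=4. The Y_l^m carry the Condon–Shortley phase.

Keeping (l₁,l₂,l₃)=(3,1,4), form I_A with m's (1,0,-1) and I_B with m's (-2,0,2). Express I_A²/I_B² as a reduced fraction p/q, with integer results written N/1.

l's match ⇒ only the (l;m) 3-j factors differ between A and B.
A: triangle coeff Δ(3,1,4) = 1/252; Σ_t [0,0]: t=0:+1/48 = 1/48; (3j)²=5/84 [(3 1 4; 1 0 -1)], sign=-1
B: triangle coeff Δ(3,1,4) = 1/252; Σ_t [0,0]: t=0:+1/120 = 1/120; (3j)²=1/21 [(3 1 4; -2 0 2)], sign=+1
I_A²/I_B² = (5/84)/(1/21) = 5/4

5/4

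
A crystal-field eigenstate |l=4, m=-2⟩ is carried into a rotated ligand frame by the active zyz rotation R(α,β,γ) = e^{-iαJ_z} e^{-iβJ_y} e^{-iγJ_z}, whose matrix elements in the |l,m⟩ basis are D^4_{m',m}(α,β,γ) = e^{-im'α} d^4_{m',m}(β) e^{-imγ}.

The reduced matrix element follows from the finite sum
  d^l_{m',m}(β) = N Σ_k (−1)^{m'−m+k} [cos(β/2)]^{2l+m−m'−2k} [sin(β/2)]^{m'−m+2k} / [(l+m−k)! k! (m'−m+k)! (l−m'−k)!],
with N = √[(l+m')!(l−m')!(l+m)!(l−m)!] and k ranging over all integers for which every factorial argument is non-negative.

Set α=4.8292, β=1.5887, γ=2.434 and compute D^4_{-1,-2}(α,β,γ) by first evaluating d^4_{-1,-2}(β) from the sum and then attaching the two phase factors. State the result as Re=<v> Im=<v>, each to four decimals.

Split into d^4_{-1,-2}(β=1.5887) × two z-phases.
Half-angle: c=0.700749, s=0.713408. N=√(6·120·2·720)=1018.233765
The bounds max(0,m−m')=0 and min(l+m,l−m')=2 give 3 terms
  k=0: (−1)^1·1018.2338/(240)·0.7007^7·0.7134^1 = -0.251137
  k=1: (−1)^2·1018.2338/(48)·0.7007^5·0.7134^3 = +1.301463
  k=2: (−1)^3·1018.2338/(72)·0.7007^3·0.7134^5 = -0.899275
d^4_{-1,-2}(1.5887) = -0.251137 +1.301463 -0.899275 = +0.151052
Attach z-rotation phases: D = e^{-i(-1)(4.8292)}·(+0.151052)·e^{-i(-2)(2.4340)} = -0.145481-0.040643i

Re=-0.1455 Im=-0.0406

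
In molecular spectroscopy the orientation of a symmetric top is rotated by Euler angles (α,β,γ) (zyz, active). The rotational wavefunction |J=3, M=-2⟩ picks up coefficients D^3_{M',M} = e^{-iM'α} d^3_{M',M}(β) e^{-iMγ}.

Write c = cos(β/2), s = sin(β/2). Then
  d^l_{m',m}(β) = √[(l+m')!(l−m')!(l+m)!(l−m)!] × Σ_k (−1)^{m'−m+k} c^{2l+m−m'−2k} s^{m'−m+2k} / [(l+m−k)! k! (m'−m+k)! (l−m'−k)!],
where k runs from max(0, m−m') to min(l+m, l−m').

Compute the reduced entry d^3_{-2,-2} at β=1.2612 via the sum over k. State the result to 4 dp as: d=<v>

d^3_{-2,-2}(β=1.2612) via the finite sum:
Half-angle: c=0.807674, s=0.589629. N=√(1·120·1·120)=120.000000
The bounds max(0,m−m')=0 and min(l+m,l−m')=1 give 2 terms
  k=0: (−1)^0·120.0000/(120)·0.8077^6·0.5896^0 = +0.277598
  k=1: (−1)^1·120.0000/(24)·0.8077^4·0.5896^2 = -0.739729
d^3_{-2,-2}(1.2612) = +0.277598 -0.739729 = -0.462131

d=-0.4621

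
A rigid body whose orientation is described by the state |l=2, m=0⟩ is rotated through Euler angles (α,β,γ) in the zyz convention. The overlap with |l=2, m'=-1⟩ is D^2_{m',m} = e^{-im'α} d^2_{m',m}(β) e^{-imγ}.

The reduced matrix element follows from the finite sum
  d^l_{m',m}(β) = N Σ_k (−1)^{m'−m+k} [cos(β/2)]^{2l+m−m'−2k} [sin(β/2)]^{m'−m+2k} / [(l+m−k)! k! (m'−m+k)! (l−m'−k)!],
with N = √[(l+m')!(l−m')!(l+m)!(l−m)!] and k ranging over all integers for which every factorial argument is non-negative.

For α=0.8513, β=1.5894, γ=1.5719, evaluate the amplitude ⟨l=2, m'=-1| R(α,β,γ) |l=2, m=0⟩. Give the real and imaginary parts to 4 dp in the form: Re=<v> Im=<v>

Re=-0.0150 Im=-0.0171

D^2_{-1,0}(0.8513,1.5894,1.5719) = e^{-i·-1·0.8513}·d^2_{-1,0}(1.5894)·e^{-i·0·1.5719}. Compute d first:
c=cos(1.589400/2)=0.700499, s=sin(1.589400/2)=0.713653; N=√[1·6·2·2]=4.898979
k∈{1,2} keeps every argument non-negative
  k=1: (−1)^0·4.8990/(2)·0.7005^3·0.7137^1 = +0.600877
  k=2: (−1)^1·4.8990/(2)·0.7005^1·0.7137^3 = -0.623656
d^2_{-1,0}(1.5894) = +0.600877 -0.623656 = -0.022779
D = (+0.659006+0.752138i)·(-0.022779)·(+1.000000+0.000000i) = -0.015012-0.017133i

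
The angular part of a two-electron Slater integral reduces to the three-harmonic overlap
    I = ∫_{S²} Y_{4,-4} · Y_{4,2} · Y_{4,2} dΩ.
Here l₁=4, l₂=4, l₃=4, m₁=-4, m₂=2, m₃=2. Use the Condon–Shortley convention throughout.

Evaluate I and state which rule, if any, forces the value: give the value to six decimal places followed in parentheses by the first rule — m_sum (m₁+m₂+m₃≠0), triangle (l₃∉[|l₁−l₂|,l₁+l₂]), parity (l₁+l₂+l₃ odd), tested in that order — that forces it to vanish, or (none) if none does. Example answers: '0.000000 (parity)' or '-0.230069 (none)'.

0.190983 (none)

Rules hold: Σm=0, L=12 even, 0≤4≤8.
N = 9·9·9 = 729
Δ = 4!·4!·4!/13! = 1/450450
Racah Σ t=0..4: t=0:+1/13824 t=1:−1/216 t=2:+1/64 t=3:−1/216 t=4:+1/13824 = 5/768
⇒ 3j(4 4 4; 0 0 0)² = 18/1001, sgn +1
Racah Σ t=4..4: t=4:+1/2304 = 1/2304
⇒ 3j(4 4 4; -4 2 2)² = 5/143, sgn +1
4πI² = N·(3j₀)²·(3jₘ)² = 65610/143143
I = +1·√(0.458353/4π) = 0.19098314
No selection rule forces the value: the integral is nonzero (none).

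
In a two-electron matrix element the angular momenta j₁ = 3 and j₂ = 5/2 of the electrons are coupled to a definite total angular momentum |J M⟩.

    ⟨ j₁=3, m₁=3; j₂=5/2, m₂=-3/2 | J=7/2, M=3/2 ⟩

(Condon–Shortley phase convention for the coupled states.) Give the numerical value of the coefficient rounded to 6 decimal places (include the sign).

j₁+j₂−J=2  J+j₁−j₂=4  J−j₁+j₂=3  j₁+j₂+J+1=10
(j₁±m₁, j₂±m₂, J±M) = (6,0,1,4,5,2)
P² = 18432/7
sum k=0..0:
  [0] +1/96 = 1/96
S = 1/96
C² = P²·S² = 2/7 ; C = +0.534522

+√(2/7) = +0.534522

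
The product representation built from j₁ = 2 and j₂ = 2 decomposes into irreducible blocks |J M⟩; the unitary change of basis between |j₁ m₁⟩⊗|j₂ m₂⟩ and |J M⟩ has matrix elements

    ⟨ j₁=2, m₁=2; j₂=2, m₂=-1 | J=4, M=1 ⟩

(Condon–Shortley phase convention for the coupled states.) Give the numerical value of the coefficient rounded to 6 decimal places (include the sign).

+√(1/14) ≈ +0.267261

√[9·0!4!4!/9! · 4!0!1!3!5!3!] = √(10368/7)
  +(−1)^0/∏(0,0,0,1,4,3)! = 1/144  (running 1/144)
⟨..|..⟩ = √(10368/7)·(1/144) = +0.267261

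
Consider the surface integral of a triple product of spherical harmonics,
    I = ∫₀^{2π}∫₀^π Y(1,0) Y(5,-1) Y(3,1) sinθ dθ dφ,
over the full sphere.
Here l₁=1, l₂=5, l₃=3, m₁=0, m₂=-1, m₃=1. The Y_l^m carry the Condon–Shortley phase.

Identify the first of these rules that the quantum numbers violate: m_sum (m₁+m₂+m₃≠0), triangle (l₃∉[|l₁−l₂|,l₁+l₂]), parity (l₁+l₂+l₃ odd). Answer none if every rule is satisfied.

triangle

Σmᵢ = 0  ✓
l₃∈[|l₁−l₂|,l₁+l₂]=[4,6] required, l₃=3 fails  ✗
Σlᵢ = 9 ⇒ odd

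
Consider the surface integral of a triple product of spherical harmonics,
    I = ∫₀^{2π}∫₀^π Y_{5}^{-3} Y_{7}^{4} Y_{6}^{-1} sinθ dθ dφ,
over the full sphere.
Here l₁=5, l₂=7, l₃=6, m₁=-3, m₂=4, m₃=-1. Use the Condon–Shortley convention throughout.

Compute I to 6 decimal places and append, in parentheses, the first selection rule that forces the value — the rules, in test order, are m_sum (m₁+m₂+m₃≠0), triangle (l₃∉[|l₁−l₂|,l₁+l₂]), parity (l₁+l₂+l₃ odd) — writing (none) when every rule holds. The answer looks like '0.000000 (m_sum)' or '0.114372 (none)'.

-0.099902 (none)

Rules hold: Σm=0, L=18 even, 2≤6≤12.
N = 11·15·13 = 2145
Δ = 6!·4!·8!/19! = 1/174594420
Racah Σ t=1..5: t=1:−1/4147200 t=2:+1/207360 t=3:−1/82944 t=4:+1/207360 t=5:−1/4147200 = -1/345600
⇒ 3j(5 7 6; 0 0 0)² = 420/46189, sgn -1
Racah Σ t=4..6: t=4:+1/5806080 t=5:−1/1036800 t=6:+1/2073600 = -1/3225600
⇒ 3j(5 7 6; -3 4 -1)² = 27/4199, sgn +1
4πI² = N·(3j₀)²·(3jₘ)² = 170100/1356277
I = -1·√(0.125417/4π) = -0.09990173
No selection rule forces the value: the integral is nonzero (none).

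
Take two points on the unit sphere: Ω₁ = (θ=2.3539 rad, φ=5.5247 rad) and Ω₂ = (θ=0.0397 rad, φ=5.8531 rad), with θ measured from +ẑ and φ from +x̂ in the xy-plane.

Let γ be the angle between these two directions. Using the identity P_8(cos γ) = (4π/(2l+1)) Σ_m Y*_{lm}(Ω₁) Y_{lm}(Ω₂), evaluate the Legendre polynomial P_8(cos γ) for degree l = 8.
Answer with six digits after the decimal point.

Expand P_8 via completeness: Σ_{m} conj(Y_{8,m}) at Ω₁ times Y_{8,m} at Ω₂ —
  [-8]  conj(Y_{8,-8})(Ω₁) = 0.03205 + 0.00701j ; Y_{8,-8}(Ω₂) = -0.00000 - 0.00000j ; Δ = -0.00000 - 0.00000j
  [-7]  conj(Y_{8,-7})(Ω₁) = -0.07344 - 0.10804j ; Y_{8,-7}(Ω₂) = -0.00000 + 0.00000j ; Δ = 0.00000 + 0.00000j
  [-6]  conj(Y_{8,-6})(Ω₁) = -0.04959 + 0.30441j ; Y_{8,-6}(Ω₂) = -0.00000 + 0.00000j ; Δ = -0.00000 - 0.00000j
  [-5]  conj(Y_{8,-5})(Ω₁) = 0.36443 - 0.27752j ; Y_{8,-5}(Ω₂) = -0.00000 + 0.00000j ; Δ = 0.00000 + 0.00000j
  [-4]  conj(Y_{8,-4})(Ω₁) = -0.35308 - 0.03816j ; Y_{8,-4}(Ω₂) = -0.00000 + 0.00003j ; Δ = 0.00000 - 0.00001j
  [-3]  conj(Y_{8,-3})(Ω₁) = -0.03973 - 0.04673j ; Y_{8,-3}(Ω₂) = 0.00024 + 0.00083j ; Δ = 0.00003 - 0.00004j
  [-2]  conj(Y_{8,-2})(Ω₁) = -0.02064 + 0.38315j ; Y_{8,-2}(Ω₂) = 0.01051 + 0.01222j ; Δ = -0.00490 + 0.00378j
  [-1]  conj(Y_{8,-1})(Ω₁) = 0.08931 - 0.08463j ; Y_{8,-1}(Ω₂) = 0.17557 + 0.08054j ; Δ = 0.02250 - 0.00767j
  [+0]  conj(Y_{8,0})(Ω₁) = 0.34947 + 0.00000j ; Y_{8,0}(Ω₂) = 1.13034 + 0.00000j ; Δ = 0.39502 + 0.00000j
  [+1]  conj(Y_{8,1})(Ω₁) = -0.08931 - 0.08463j ; Y_{8,1}(Ω₂) = -0.17557 + 0.08054j ; Δ = 0.02250 + 0.00767j
  [+2]  conj(Y_{8,2})(Ω₁) = -0.02064 - 0.38315j ; Y_{8,2}(Ω₂) = 0.01051 - 0.01222j ; Δ = -0.00490 - 0.00378j
  [+3]  conj(Y_{8,3})(Ω₁) = 0.03973 - 0.04673j ; Y_{8,3}(Ω₂) = -0.00024 + 0.00083j ; Δ = 0.00003 + 0.00004j
  [+4]  conj(Y_{8,4})(Ω₁) = -0.35308 + 0.03816j ; Y_{8,4}(Ω₂) = -0.00000 - 0.00003j ; Δ = 0.00000 + 0.00001j
  [+5]  conj(Y_{8,5})(Ω₁) = -0.36443 - 0.27752j ; Y_{8,5}(Ω₂) = 0.00000 + 0.00000j ; Δ = 0.00000 - 0.00000j
  [+6]  conj(Y_{8,6})(Ω₁) = -0.04959 - 0.30441j ; Y_{8,6}(Ω₂) = -0.00000 - 0.00000j ; Δ = -0.00000 + 0.00000j
  [+7]  conj(Y_{8,7})(Ω₁) = 0.07344 - 0.10804j ; Y_{8,7}(Ω₂) = 0.00000 + 0.00000j ; Δ = 0.00000 - 0.00000j
  [+8]  conj(Y_{8,8})(Ω₁) = 0.03205 - 0.00701j ; Y_{8,8}(Ω₂) = -0.00000 + 0.00000j ; Δ = -0.00000 + 0.00000j
Σ over m = 0.43028 - 0.00000j; ×(4π/17) → 0.31806 - 0.00000j. Real part: 0.318061

0.318061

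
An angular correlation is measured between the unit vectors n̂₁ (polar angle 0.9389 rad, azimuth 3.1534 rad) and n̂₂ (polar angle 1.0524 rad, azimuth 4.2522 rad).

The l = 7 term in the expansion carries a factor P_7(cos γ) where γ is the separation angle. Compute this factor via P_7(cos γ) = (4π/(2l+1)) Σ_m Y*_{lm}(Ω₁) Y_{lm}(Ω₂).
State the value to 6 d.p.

0.318070

Addition theorem: P_7(cos γ) = (4π/15) Σ_m Y*_{lm}(Ω₁) Y_{lm}(Ω₂), m = −7…7:
  m=-7: (-0.11099 - 0.00919j) × (-0.01486 + 0.18596j) = 0.00336 - 0.02050j  (running Σ = 0.00336 - 0.02050j)
  m=-6: (0.30428 + 0.02159j) × (0.36970 - 0.14786j) = 0.11568 - 0.03701j  (running Σ = 0.11904 - 0.05751j)
  m=-5: (-0.44302 - 0.02618j) × (-0.29627 - 0.26521j) = 0.12431 + 0.12525j  (running Σ = 0.24335 + 0.06774j)
  m=-4: (0.28189 + 0.01332j) × (-0.01058 + 0.03822j) = -0.00349 + 0.01063j  (running Σ = 0.23986 + 0.07837j)
  m=-3: (0.15218 + 0.00539j) × (-0.32639 + 0.06285j) = -0.05001 + 0.00780j  (running Σ = 0.18985 + 0.08618j)
  m=-2: (-0.35922 - 0.00848j) × (0.11995 + 0.15765j) = -0.04175 - 0.05765j  (running Σ = 0.14810 + 0.02853j)
  m=-1: (-0.00336 - 0.00004j) × (-0.11473 + 0.23146j) = 0.00039 - 0.00077j  (running Σ = 0.14849 + 0.02776j)
  m=0: (0.35350 + 0.00000j) × (0.23390 + 0.00000j) = 0.08268 + 0.00000j  (running Σ = 0.23118 + 0.02776j)
  m=1: (0.00336 - 0.00004j) × (0.11473 + 0.23146j) = 0.00039 + 0.00077j  (running Σ = 0.23157 + 0.02853j)
  m=2: (-0.35922 + 0.00848j) × (0.11995 - 0.15765j) = -0.04175 + 0.05765j  (running Σ = 0.18982 + 0.08618j)
  m=3: (-0.15218 + 0.00539j) × (0.32639 + 0.06285j) = -0.05001 - 0.00780j  (running Σ = 0.13981 + 0.07837j)
  m=4: (0.28189 - 0.01332j) × (-0.01058 - 0.03822j) = -0.00349 - 0.01063j  (running Σ = 0.13632 + 0.06774j)
  m=5: (0.44302 - 0.02618j) × (0.29627 - 0.26521j) = 0.12431 - 0.12525j  (running Σ = 0.26063 - 0.05751j)
  m=6: (0.30428 - 0.02159j) × (0.36970 + 0.14786j) = 0.11568 + 0.03701j  (running Σ = 0.37631 - 0.02050j)
  m=7: (0.11099 - 0.00919j) × (0.01486 + 0.18596j) = 0.00336 + 0.02050j  (running Σ = 0.37967 + 0.00000j)
Accumulated sum 0.37967 + 0.00000j; after 4π/(2l+1) scaling, 0.31807 + 0.00000j ⇒ P_7 = 0.318070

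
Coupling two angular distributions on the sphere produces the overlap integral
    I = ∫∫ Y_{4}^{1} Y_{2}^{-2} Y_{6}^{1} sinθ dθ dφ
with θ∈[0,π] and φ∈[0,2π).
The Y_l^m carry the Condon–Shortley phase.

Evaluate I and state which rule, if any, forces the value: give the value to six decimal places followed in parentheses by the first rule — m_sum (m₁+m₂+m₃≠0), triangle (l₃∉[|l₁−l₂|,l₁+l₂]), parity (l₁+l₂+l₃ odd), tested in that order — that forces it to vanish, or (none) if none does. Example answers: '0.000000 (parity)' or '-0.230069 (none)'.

-0.094091 (none)

m-sum 0 ✓  L=12 even ✓  2≤6≤6 ✓
Π(2lᵢ+1) = 9×5×13 = 585
triangle coeff Δ(4,2,6) = 1/6435
Σ_t [0,0]: t=0:+1/2304 = 1/2304
(3j)²=5/143 [(4 2 6; 0 0 0)], sign=+1
Σ_t [0,0]: t=0:+1/17280 = 1/17280
(3j)²=7/1287 [(4 2 6; 1 -2 1)], sign=-1
⇒ 4πI² = 175/1573
I = (-1)√(175/1573/(4π)) = -0.09409136
No selection rule forces the value: the integral is nonzero (none).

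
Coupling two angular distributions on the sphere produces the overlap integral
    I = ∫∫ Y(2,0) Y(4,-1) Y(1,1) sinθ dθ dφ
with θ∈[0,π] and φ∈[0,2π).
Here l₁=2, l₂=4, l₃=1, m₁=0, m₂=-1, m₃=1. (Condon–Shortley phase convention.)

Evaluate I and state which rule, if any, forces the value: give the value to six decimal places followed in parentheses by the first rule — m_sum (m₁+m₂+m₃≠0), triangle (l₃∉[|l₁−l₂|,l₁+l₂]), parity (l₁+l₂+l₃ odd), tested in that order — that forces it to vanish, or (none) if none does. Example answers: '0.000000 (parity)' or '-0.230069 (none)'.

0.000000 (triangle)

triangle: need 2≤l₃≤6, have 1; I=0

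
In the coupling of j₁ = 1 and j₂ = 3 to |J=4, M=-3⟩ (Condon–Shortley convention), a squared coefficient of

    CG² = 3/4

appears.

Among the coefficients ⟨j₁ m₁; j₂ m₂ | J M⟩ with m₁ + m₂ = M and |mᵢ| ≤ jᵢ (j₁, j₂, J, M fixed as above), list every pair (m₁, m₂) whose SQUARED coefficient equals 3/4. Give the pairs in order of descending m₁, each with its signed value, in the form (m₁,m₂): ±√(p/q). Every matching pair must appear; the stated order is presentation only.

(-1,-2): +√(3/4)

Admissible pairs with m₁+m₂ = M = -3: (-1,-2), (0,-3)
  (m₁,m₂)=(0,-3): CG² = 1/4, CG = +√(1/4)
  (m₁,m₂)=(-1,-2): CG² = 3/4, CG = +√(3/4)   ← matches the target
Pairs with CG² = 3/4: (-1,-2): +√(3/4)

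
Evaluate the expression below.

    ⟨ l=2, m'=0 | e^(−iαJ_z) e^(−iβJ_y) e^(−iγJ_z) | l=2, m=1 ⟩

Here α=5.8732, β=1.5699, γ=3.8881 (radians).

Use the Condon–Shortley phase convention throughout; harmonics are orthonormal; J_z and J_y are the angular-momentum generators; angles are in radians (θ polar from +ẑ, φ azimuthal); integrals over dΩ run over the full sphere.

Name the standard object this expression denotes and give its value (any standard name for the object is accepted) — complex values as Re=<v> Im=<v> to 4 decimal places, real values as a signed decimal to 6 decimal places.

This is a Wigner D-matrix element — the rotation-matrix element ⟨l m'| R(α,β,γ) |l m⟩ in the angular-momentum basis.
Split into d^2_{0,1}(β=1.5699) × two z-phases.
c=cos(1.569900/2)=0.707424, s=sin(1.569900/2)=0.706790; N=√[2·2·6·1]=4.898979
Admissible k: 1..2 (factorial args all ≥0)
  k=1: (−1)^0·4.8990/(2)·0.7074^3·0.7068^1 = +0.612921
  k=2: (−1)^1·4.8990/(2)·0.7074^1·0.7068^3 = -0.611823
d^2_{0,1}(1.5699) = +0.612921 -0.611823 = +0.001098
Attach z-rotation phases: D = e^{-i(0)(5.8732)}·(+0.001098)·e^{-i(1)(3.8881)} = -0.000806+0.000745i

Wigner D-matrix element, Re=-0.0008 Im=0.0007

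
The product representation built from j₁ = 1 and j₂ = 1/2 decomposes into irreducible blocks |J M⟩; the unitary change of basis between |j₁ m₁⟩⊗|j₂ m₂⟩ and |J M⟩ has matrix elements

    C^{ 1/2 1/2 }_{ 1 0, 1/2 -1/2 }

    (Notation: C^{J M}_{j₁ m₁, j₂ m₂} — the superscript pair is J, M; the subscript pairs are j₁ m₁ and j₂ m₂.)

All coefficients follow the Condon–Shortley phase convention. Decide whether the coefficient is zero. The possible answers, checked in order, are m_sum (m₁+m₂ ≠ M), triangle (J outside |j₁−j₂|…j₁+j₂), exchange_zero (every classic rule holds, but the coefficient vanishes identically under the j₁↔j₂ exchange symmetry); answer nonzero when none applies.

m-sum: m₁+m₂ = 0+(-1/2) = -1/2, M = 1/2  ✗ ⇒ coefficient is 0

m_sum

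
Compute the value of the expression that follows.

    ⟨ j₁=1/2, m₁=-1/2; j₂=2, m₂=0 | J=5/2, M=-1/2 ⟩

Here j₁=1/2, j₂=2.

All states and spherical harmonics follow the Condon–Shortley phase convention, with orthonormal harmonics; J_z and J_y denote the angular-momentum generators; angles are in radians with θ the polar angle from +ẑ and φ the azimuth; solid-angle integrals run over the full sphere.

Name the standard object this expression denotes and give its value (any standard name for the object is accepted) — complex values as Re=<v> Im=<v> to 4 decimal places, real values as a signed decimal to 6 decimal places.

Clebsch–Gordan coefficient, +√(3/5) ≈ +0.774597

This is a Clebsch–Gordan (vector-coupling) coefficient.
√[6·0!1!4!/6! · 0!1!2!2!2!3!] = √(48/5)
  +(−1)^0/∏(0,0,1,2,0,2)! = 1/4  (running 1/4)
⟨..|..⟩ = √(48/5)·(1/4) = +0.774597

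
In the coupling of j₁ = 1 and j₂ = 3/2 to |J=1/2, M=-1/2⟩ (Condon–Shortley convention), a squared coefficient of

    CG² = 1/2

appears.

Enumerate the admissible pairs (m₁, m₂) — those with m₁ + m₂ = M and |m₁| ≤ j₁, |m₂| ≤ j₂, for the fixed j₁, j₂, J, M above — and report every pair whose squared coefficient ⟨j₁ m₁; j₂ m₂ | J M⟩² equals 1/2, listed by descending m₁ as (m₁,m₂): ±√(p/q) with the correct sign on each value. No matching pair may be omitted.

(1,-3/2): +√(1/2)

Admissible pairs with m₁+m₂ = M = -1/2: (-1,1/2), (0,-1/2), (1,-3/2)
  (m₁,m₂)=(1,-3/2): CG² = 1/2, CG = +√(1/2)   ← matches the target
  (m₁,m₂)=(0,-1/2): CG² = 1/3, CG = −√(1/3)
  (m₁,m₂)=(-1,1/2): CG² = 1/6, CG = +√(1/6)
Pairs with CG² = 1/2: (1,-3/2): +√(1/2)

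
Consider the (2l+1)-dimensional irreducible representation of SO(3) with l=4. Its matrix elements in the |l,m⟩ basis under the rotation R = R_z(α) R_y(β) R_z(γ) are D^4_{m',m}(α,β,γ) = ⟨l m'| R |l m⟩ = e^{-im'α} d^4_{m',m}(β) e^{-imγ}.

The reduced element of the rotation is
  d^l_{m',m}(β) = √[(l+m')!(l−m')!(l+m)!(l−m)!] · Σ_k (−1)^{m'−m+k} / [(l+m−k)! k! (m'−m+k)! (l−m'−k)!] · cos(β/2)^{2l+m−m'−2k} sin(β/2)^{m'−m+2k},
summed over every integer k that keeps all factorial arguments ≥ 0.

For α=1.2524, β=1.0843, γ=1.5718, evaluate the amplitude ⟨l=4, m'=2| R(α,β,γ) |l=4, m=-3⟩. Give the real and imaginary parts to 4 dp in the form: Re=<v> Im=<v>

Re=0.1354 Im=-0.1820

First d^4_{2,-3}(β=1.0843), then the phase factors e^{-i(2)α} and e^{-i(-3)γ}:
c=cos(1.084300/2)=0.856601, s=sin(1.084300/2)=0.515979; N=√[720·2·1·5040]=2693.993318
k∈{0,1} keeps every argument non-negative
  k=0: (−1)^5·2693.9933/(240)·0.8566^3·0.5160^5 = -0.258036
  k=1: (−1)^6·2693.9933/(720)·0.8566^1·0.5160^7 = +0.031208
d^4_{2,-3}(1.0843) = -0.258036 +0.031208 = -0.226828
Phases: e^{-i·(2)·1.2524}=-0.804007-0.594620i, e^{-i·(-3)·1.5718}=+0.003011-0.999995i ⇒ D=+0.135425-0.181965i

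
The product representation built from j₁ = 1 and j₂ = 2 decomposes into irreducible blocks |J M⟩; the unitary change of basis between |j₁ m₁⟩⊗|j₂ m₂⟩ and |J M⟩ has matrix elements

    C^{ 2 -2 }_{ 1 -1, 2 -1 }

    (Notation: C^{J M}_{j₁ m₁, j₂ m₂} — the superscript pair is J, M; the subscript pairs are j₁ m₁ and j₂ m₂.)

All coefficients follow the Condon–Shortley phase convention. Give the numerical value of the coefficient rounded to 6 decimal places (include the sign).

j₁+j₂−J=1  J+j₁−j₂=1  J−j₁+j₂=3  j₁+j₂+J+1=6
(j₁±m₁, j₂±m₂, J±M) = (0,2,1,3,0,4)
P² = 12
sum k=1..1:
  [1] −1/6 = -1/6
S = -1/6
C² = P²·S² = 1/3 ; C = -0.577350

−√(1/3) = -0.577350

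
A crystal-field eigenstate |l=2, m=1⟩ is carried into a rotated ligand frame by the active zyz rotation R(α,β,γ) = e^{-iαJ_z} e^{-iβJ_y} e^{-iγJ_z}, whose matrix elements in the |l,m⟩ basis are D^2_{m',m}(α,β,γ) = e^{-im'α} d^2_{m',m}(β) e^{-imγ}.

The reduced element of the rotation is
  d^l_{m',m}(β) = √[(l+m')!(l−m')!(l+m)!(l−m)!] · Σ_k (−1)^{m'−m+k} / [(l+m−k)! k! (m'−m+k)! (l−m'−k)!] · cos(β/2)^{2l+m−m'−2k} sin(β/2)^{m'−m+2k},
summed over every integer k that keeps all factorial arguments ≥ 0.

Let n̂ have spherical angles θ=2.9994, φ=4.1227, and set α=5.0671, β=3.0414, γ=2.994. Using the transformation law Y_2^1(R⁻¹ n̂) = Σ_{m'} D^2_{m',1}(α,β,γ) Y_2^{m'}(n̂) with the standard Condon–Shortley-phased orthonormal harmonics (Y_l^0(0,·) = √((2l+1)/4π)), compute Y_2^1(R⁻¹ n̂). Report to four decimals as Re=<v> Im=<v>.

Re=0.0254 Im=-0.0853

Need the full column D^2_{m',1} for m'=−2..2 at α=5.0671, β=3.0414, γ=2.9940.
cos(β/2)=0.050075, sin(β/2)=0.998745
d^2_{-2,1}: single k=3 term ⇒ +0.099774;  D = +0.065322+0.075419i
d^2_{-1,1}: k∈[2..3] ⇒ +0.007504 -0.994991 = -0.987487;  D = +0.475422-0.865509i
d^2_{0,1}: k∈[1..2] ⇒ +0.000307 -0.122198 = -0.121891;  D = +0.120566+0.017925i
d^2_{1,1}: k∈[0..1] ⇒ +0.000006 -0.007504 = -0.007497;  D = +0.001542+0.007337i
d^2_{2,1}: single k=0 term ⇒ -0.000251;  D = -0.000212+0.000134i
Y_2^{m'}(θ=2.9994,φ=4.1227) and Σ D·Y over m':
  (+0.0653+0.0754i)·(-0.0030-0.0072i)  (+0.4754-0.8655i)·(+0.0603-0.0901i)  (+0.1206+0.0179i)·(+0.6118+0.0000i)  (+0.0015+0.0073i)·(-0.0603-0.0901i)  (-0.0002+0.0001i)·(-0.0030+0.0072i)
Y_2^1(R⁻¹ n̂) = +0.025369-0.085294i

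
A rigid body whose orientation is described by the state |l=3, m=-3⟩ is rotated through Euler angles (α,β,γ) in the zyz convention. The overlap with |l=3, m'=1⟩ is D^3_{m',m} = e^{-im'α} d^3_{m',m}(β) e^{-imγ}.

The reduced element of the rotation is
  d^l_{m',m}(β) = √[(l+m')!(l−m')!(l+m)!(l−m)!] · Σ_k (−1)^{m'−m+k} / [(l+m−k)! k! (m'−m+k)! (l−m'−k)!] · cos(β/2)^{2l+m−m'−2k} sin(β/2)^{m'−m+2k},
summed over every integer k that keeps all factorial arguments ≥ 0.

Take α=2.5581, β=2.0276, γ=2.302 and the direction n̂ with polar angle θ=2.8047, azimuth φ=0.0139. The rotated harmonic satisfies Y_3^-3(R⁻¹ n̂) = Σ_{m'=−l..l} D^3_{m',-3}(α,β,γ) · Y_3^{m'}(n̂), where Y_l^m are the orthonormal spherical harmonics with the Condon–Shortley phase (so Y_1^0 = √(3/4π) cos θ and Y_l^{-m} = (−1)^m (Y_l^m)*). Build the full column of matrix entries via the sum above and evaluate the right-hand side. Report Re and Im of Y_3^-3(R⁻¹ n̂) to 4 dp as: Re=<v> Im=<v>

Re=0.1474 Im=0.3708

Need the full column D^3_{m',-3} for m'=−3..3 at α=2.5581, β=2.0276, γ=2.3020.
cos(β/2)=0.528639, sin(β/2)=0.848847
d^3_{-3,-3}: single k=0 term ⇒ +0.021825;  D = -0.009358+0.019717i
d^3_{-2,-3}: single k=0 term ⇒ -0.085842;  D = -0.073443+0.044441i
d^3_{-1,-3}: single k=0 term ⇒ +0.217942;  D = -0.217773-0.008568i
d^3_{0,-3}: single k=0 term ⇒ -0.404092;  D = -0.328220-0.235716i
d^3_{1,-3}: single k=0 term ⇒ +0.561929;  D = -0.200312-0.525013i
d^3_{2,-3}: single k=0 term ⇒ -0.570665;  D = +0.123981-0.557034i
d^3_{3,-3}: single k=0 term ⇒ +0.374090;  D = +0.269005-0.259960i
Y_3^{m'}(θ=2.8047,φ=0.0139) and Σ D·Y over m':
  (-0.0094+0.0197i)·(+0.0151-0.0006i)  (-0.0734+0.0444i)·(-0.1054+0.0029i)  (-0.2178-0.0086i)·(+0.3689-0.0051i)  (-0.3282-0.2357i)·(-0.5120+0.0000i)  (-0.2003-0.5250i)·(-0.3689-0.0051i)  (+0.1240-0.5570i)·(-0.1054-0.0029i)  (+0.2690-0.2600i)·(-0.0151-0.0006i)
Y_3^-3(R⁻¹ n̂) = +0.147435+0.370823i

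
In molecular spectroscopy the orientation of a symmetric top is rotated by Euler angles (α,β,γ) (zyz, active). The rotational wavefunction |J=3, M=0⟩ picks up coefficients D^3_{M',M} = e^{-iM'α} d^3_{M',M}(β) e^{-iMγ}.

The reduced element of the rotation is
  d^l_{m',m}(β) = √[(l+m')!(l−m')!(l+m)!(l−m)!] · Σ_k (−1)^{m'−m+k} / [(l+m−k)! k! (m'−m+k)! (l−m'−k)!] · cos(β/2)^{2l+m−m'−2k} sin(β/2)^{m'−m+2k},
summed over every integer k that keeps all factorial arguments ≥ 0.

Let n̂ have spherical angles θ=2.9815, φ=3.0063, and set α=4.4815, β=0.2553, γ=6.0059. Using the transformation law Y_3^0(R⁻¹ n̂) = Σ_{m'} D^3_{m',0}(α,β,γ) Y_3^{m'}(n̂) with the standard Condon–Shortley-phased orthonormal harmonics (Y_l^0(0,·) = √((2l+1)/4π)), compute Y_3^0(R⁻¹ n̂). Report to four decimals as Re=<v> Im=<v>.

Re=-0.5416 Im=0.0000

Need the full column D^3_{m',0} for m'=−3..3 at α=4.4815, β=0.2553, γ=6.0059.
cos(β/2)=0.991864, sin(β/2)=0.127304
d^3_{-3,0}: single k=3 term ⇒ +0.009003;  D = +0.005749+0.006928i
d^3_{-2,0}: k∈[2..3] ⇒ +0.085911 -0.001415 = +0.084496;  D = -0.075646+0.037646i
d^3_{-1,0}: k∈[1..3] ⇒ +0.423342 -0.020921 +0.000115 = +0.402536;  D = -0.092117-0.391854i
d^3_{0,0}: k∈[0..3] ⇒ +0.952165 -0.141167 +0.002325 -0.000004 = +0.813320;  D = +0.813320+0.000000i
d^3_{1,0}: k∈[0..2] ⇒ -0.423342 +0.020921 -0.000115 = -0.402536;  D = +0.092117-0.391854i
d^3_{2,0}: k∈[0..1] ⇒ +0.085911 -0.001415 = +0.084496;  D = -0.075646-0.037646i
d^3_{3,0}: single k=0 term ⇒ -0.009003;  D = -0.005749+0.006928i
Y_3^{m'}(θ=2.9815,φ=3.0063) and Σ D·Y over m':
  (+0.0057+0.0069i)·(-0.0016-0.0007i)  (-0.0756+0.0376i)·(-0.0247-0.0069i)  (-0.0921-0.3919i)·(-0.1977-0.0269i)  (+0.8133+0.0000i)·(-0.6900+0.0000i)  (+0.0921-0.3919i)·(+0.1977-0.0269i)  (-0.0756-0.0376i)·(-0.0247+0.0069i)  (-0.0057+0.0069i)·(+0.0016-0.0007i)
Y_3^0(R⁻¹ n̂) = -0.541613+0.000000i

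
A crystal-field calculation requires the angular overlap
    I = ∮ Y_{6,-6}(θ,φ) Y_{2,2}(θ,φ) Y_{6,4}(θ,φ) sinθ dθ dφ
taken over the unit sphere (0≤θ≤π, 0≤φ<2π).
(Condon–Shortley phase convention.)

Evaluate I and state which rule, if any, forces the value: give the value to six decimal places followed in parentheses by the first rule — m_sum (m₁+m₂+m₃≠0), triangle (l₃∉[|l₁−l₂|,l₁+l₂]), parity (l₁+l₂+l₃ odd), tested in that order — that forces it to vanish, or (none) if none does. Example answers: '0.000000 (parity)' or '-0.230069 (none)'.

-0.076075 (none)

Checks pass: Σm=0; 14 even; l₃=6∈[4,8].
(2·6+1)(2·2+1)(2·6+1) = 845
Δ: 2! 10! 2! / 15! → 1/90090
sum: t=0:+1/69120 t=1:−1/14400 t=2:+1/69120 = -7/172800
3j²(6 2 6; 0 0 0) = Δ·Π!·Σ² = 14/715  (sign -1)
sum: t=2:+1/14515200 = 1/14515200
3j²(6 2 6; -6 2 4) = Δ·Π!·Σ² = 2/455  (sign +1)
combine: 4πI² = 845·14/715·2/455 = 4/55
take √, sign -1: I = -0.07607531
No selection rule forces the value: the integral is nonzero (none).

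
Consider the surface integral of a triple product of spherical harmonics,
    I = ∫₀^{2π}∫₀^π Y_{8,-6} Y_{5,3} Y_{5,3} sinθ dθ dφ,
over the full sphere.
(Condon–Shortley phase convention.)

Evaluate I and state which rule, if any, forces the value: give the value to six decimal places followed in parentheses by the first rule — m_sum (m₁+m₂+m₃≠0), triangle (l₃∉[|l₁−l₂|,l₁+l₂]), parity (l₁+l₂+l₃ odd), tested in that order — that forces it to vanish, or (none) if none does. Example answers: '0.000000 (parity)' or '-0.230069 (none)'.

0.160642 (none)

m-sum 0 ✓  L=18 even ✓  3≤5≤13 ✓
Π(2lᵢ+1) = 17×11×11 = 2057
triangle coeff Δ(8,5,5) = 1/37413090
Σ_t [3,5]: t=3:−1/1036800 t=4:+1/331776 t=5:−1/1036800 = 1/921600
(3j)²=490/46189 [(8 5 5; 0 0 0)], sign=-1
Σ_t [6,8]: t=6:+1/116121600 t=7:−1/25401600 t=8:+1/116121600 = -1/45158400
(3j)²=24/1615 [(8 5 5; -6 3 3)], sign=-1
⇒ 4πI² = 25872/79781
I = (+1)√(25872/79781/(4π)) = 0.16064245
No selection rule forces the value: the integral is nonzero (none).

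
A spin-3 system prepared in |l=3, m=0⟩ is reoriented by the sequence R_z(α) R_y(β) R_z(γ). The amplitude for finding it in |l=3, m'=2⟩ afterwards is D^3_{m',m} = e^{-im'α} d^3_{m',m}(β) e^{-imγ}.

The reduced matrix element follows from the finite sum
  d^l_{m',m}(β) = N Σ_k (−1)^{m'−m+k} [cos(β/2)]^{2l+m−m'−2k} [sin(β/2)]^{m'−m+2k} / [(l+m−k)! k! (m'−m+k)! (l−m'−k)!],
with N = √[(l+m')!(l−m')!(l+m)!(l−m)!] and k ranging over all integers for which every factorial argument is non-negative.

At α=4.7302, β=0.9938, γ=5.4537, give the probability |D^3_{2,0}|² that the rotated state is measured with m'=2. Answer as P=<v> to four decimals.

P=0.2753

First d^3_{2,0}(β=0.9938), then the phase factors e^{-i(2)α} and e^{-i(0)γ}:
Half-angle: c=0.879065, s=0.476703. N=√(120·1·6·6)=65.726707
k∈{0,1} keeps every argument non-negative
  k=0: (−1)^2·65.7267/(12)·0.8791^4·0.4767^2 = +0.743257
  k=1: (−1)^3·65.7267/(12)·0.8791^2·0.4767^4 = -0.218571
d^3_{2,0}(0.9938) = +0.743257 -0.218571 = +0.524686
|D^3_{2,0}|² = |d^3_{2,0}(β)|² = (+0.524686)² = 0.275295 (the z-rotation phases have unit modulus)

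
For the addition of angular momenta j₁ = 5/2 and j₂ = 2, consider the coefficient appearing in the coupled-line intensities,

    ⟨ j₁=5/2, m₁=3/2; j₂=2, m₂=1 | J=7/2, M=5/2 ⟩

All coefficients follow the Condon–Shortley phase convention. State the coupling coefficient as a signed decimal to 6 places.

+0.125988  (= +√(1/63))

j₁+j₂−J=1  J+j₁−j₂=4  J−j₁+j₂=3  j₁+j₂+J+1=9
(j₁±m₁, j₂±m₂, J±M) = (4,1,3,1,6,1)
P² = 2304/7
sum k=0..1:
  [0] +1/36 = 1/36
  [1] −1/48 = -1/48
S = 1/144
C² = P²·S² = 1/63 ; C = +0.125988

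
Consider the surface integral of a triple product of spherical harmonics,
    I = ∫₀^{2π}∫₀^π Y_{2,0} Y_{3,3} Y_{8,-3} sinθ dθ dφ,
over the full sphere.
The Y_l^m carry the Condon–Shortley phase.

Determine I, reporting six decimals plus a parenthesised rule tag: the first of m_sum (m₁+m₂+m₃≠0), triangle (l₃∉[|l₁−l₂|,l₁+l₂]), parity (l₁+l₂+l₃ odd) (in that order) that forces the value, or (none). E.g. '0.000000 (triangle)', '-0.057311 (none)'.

0.000000 (triangle)

triangle: need 1≤l₃≤5, have 8; I=0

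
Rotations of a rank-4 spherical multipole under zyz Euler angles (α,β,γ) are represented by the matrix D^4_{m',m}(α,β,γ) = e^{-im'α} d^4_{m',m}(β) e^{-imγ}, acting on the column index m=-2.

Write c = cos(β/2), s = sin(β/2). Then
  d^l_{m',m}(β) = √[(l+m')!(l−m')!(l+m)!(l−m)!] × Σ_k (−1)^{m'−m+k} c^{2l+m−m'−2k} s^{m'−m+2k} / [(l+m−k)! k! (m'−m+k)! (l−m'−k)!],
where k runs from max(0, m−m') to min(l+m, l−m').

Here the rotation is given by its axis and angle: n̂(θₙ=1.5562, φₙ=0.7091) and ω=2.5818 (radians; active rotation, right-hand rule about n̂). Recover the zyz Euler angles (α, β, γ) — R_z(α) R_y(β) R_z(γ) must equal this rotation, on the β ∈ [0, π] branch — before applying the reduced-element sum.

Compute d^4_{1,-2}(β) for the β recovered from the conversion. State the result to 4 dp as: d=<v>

Axis–angle → zyz. n̂ = (sinθₙcosφₙ, sinθₙsinφₙ, cosθₙ) = (+0.758867, +0.651082, +0.014596), ω = 2.5818.
R = I cosω + sinω [n̂]ₓ + (1−cosω) n̂n̂ᵀ gives
  R = [+0.216495, +0.905004, +0.366193; +0.920505, -0.064254, -0.385411; -0.325269, +0.420522, -0.846972]
β = atan2(√(R₁₃²+R₂₃²), R₃₃) = 2.581059; α = atan2(R₂₃, R₁₃) mod 2π = 5.472224; γ = atan2(R₃₂, −R₃₁) mod 2π = 0.912431
d^4_{1,-2}(β=2.5811) via the finite sum:
c=cos(2.581059/2)=0.276612, s=sin(2.581059/2)=0.960982; N=√[120·6·2·720]=1018.233765
Admissible k: 0..2 (factorial args all ≥0)
  k=0: (−1)^3·1018.2338/(72)·0.2766^5·0.9610^3 = -0.020324
  k=1: (−1)^4·1018.2338/(48)·0.2766^3·0.9610^5 = +0.367955
  k=2: (−1)^5·1018.2338/(240)·0.2766^1·0.9610^7 = -0.888205
d^4_{1,-2}(2.5811) = -0.020324 +0.367955 -0.888205 = -0.540574

d=-0.5406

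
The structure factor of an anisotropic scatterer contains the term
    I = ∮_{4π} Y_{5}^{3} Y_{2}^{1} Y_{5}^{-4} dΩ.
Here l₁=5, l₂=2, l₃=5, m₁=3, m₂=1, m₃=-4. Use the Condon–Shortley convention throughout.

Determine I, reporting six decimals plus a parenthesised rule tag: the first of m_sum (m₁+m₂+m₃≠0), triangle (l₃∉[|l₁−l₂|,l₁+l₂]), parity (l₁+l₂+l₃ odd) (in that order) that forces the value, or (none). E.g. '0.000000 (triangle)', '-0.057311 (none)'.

0.196098 (none)

Rules hold: Σm=0, L=12 even, 3≤5≤7.
N = 11·5·11 = 605
Δ = 2!·8!·2!/13! = 1/38610
Racah Σ t=0..2: t=0:+1/2880 t=1:−1/576 t=2:+1/2880 = -1/960
⇒ 3j(5 2 5; 0 0 0)² = 10/429, sgn +1
Racah Σ t=1..2: t=1:−1/10080 t=2:+1/80640 = -1/11520
⇒ 3j(5 2 5; 3 1 -4)² = 49/1430, sgn +1
4πI² = N·(3j₀)²·(3jₘ)² = 245/507
I = +1·√(0.483235/4π) = 0.19609844
No selection rule forces the value: the integral is nonzero (none).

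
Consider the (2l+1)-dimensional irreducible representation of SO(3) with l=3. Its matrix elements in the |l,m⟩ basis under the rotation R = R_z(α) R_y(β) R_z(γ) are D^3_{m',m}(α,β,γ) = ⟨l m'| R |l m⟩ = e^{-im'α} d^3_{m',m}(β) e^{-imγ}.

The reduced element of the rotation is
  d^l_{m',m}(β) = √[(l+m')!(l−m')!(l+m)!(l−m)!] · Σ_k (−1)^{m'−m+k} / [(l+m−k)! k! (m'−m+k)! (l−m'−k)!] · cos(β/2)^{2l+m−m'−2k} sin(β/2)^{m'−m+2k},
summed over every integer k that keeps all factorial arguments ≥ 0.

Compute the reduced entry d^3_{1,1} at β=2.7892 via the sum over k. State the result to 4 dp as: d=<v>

d^3_{1,1}(β=2.7892) via the finite sum:
c=cos(2.789200/2)=0.175286, s=sin(2.789200/2)=0.984518; N=√[24·2·24·2]=48.000000
Admissible k: 0..2 (factorial args all ≥0)
  k=0: (−1)^0·48.0000/(48)·0.1753^6·0.9845^0 = +0.000029
  k=1: (−1)^1·48.0000/(6)·0.1753^4·0.9845^2 = -0.007320
  k=2: (−1)^2·48.0000/(8)·0.1753^2·0.9845^4 = +0.173197
d^3_{1,1}(2.7892) = +0.000029 -0.007320 +0.173197 = +0.165906

d=0.1659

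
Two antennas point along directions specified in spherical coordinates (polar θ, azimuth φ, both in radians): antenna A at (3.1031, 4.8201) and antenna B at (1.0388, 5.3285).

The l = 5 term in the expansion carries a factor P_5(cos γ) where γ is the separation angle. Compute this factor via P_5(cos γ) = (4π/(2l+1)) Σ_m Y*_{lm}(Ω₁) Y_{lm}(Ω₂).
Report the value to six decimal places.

-0.137316

Term-by-term m-sum for l=5 (normalisation 4π/11 = 1.142397):
  [-5]  conj(Y_{5,-5})(Ω₁) = 0.00000 - 0.00000j ; Y_{5,-5}(Ω₂) = 0.01346 - 0.22022j ; Δ = -0.00000 - 0.00000j
  [-4]  conj(Y_{5,-4})(Ω₁) = -0.00000 - 0.00000j ; Y_{5,-4}(Ω₂) = -0.32006 - 0.25731j ; Δ = 0.00000 + 0.00000j
  [-3]  conj(Y_{5,-3})(Ω₁) = -0.00005 + 0.00015j ; Y_{5,-3}(Ω₂) = -0.28019 + 0.07982j ; Δ = 0.00000 - 0.00005j
  [-2]  conj(Y_{5,-2})(Ω₁) = 0.00489 + 0.00107j ; Y_{5,-2}(Ω₂) = 0.04837 - 0.13736j ; Δ = 0.00038 - 0.00062j
  [-1]  conj(Y_{5,-1})(Ω₁) = 0.01055 - 0.09752j ; Y_{5,-1}(Ω₂) = -0.19331 - 0.27301j ; Δ = -0.02866 + 0.01597j
  [+0]  conj(Y_{5,0})(Ω₁) = -0.92523 + 0.00000j ; Y_{5,0}(Ω₂) = 0.06879 + 0.00000j ; Δ = -0.06364 + 0.00000j
  [+1]  conj(Y_{5,1})(Ω₁) = -0.01055 - 0.09752j ; Y_{5,1}(Ω₂) = 0.19331 - 0.27301j ; Δ = -0.02866 - 0.01597j
  [+2]  conj(Y_{5,2})(Ω₁) = 0.00489 - 0.00107j ; Y_{5,2}(Ω₂) = 0.04837 + 0.13736j ; Δ = 0.00038 + 0.00062j
  [+3]  conj(Y_{5,3})(Ω₁) = 0.00005 + 0.00015j ; Y_{5,3}(Ω₂) = 0.28019 + 0.07982j ; Δ = 0.00000 + 0.00005j
  [+4]  conj(Y_{5,4})(Ω₁) = -0.00000 + 0.00000j ; Y_{5,4}(Ω₂) = -0.32006 + 0.25731j ; Δ = 0.00000 - 0.00000j
  [+5]  conj(Y_{5,5})(Ω₁) = -0.00000 - 0.00000j ; Y_{5,5}(Ω₂) = -0.01346 - 0.22022j ; Δ = -0.00000 + 0.00000j
Accumulated sum -0.12020 + 0.00000j; after 4π/(2l+1) scaling, -0.13732 + 0.00000j ⇒ P_5 = -0.137316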